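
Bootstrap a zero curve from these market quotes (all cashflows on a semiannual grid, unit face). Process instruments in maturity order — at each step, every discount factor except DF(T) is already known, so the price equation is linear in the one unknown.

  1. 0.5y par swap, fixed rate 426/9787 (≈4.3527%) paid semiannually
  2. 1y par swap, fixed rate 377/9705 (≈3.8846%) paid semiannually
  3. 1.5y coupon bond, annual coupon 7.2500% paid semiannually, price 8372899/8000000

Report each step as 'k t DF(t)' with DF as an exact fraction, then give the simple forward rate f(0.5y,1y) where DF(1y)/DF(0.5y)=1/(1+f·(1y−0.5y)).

step 1 [0.5y] swap r/2=213/9787: DF=(1 − 213/9787·(0))/(1+213/9787) = 9787/10000 ≈ 0.978700
step 2 [1y] swap r/2=377/19410: DF=(1 − 377/19410·(0.978700))/(1+377/19410) = 9623/10000 ≈ 0.962300
step 3 [1.5y] bond c/2=29/800: DF=(8372899/8000000 − 29/800·(0.978700+0.962300))/(1+29/800) = 9421/10000 ≈ 0.942100

1 1/2 9787/10000
2 1 9623/10000
3 3/2 9421/10000
f(0.5y,1y) = ((9787/10000)/(9623/10000) − 1)/(1/2) = 328/9623 ≈ 3.4085%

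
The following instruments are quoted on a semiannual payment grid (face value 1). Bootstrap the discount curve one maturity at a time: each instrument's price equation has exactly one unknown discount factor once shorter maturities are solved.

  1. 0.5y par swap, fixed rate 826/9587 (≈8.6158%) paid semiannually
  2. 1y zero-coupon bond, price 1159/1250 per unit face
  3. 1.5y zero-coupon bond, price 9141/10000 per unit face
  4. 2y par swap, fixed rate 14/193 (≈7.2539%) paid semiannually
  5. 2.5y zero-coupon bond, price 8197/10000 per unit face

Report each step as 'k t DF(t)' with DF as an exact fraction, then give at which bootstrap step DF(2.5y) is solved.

step 1 [0.5y] swap r/2=413/9587: DF=(1 − 413/9587·(0))/(1+413/9587) = 9587/10000 ≈ 0.958700
step 2 [1y] zero: DF = P = 1159/1250 ≈ 0.927200
step 3 [1.5y] zero: DF = P = 9141/10000 ≈ 0.914100
step 4 [2y] swap r/2=7/193: DF=(1 − 7/193·(0.958700+0.927200+0.914100))/(1+7/193) = 867/1000 ≈ 0.867000
step 5 [2.5y] zero: DF = P = 8197/10000 ≈ 0.819700

1 1/2 9587/10000
2 1 1159/1250
3 3/2 9141/10000
4 2 867/1000
5 5/2 8197/10000
DF(2.5y) is solved at step 5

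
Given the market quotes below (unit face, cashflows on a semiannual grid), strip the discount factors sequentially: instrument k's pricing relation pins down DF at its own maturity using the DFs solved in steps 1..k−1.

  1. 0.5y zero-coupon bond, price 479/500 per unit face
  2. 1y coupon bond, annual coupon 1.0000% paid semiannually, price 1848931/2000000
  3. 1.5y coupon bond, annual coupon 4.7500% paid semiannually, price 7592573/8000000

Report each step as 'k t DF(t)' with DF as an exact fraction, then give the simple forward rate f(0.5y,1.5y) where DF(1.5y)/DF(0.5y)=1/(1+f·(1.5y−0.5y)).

1 1/2 479/500
2 1 9151/10000
3 3/2 2209/2500
f(0.5y,1.5y) = ((479/500)/(2209/2500) − 1)/(1) = 186/2209 ≈ 8.4201%

step 1 [0.5y] zero: DF = P = 479/500 ≈ 0.958000
step 2 [1y] bond c/2=1/200: DF=(1848931/2000000 − 1/200·(0.958000))/(1+1/200) = 9151/10000 ≈ 0.915100
step 3 [1.5y] bond c/2=19/800: DF=(7592573/8000000 − 19/800·(0.958000+0.915100))/(1+19/800) = 2209/2500 ≈ 0.883600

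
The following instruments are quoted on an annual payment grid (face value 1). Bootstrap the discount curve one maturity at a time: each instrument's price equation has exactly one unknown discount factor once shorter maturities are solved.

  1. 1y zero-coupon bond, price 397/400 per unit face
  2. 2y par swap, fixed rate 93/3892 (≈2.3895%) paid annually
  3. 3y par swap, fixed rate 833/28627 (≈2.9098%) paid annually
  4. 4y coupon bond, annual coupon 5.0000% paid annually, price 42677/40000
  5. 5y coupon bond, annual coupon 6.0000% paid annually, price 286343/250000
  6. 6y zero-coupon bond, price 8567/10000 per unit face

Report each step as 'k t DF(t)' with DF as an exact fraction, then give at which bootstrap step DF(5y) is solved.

step 1 [1y] zero: DF = P = 397/400 ≈ 0.992500
step 2 [2y] swap r/1=93/3892: DF=(1 − 93/3892·(0.992500))/(1+93/3892) = 1907/2000 ≈ 0.953500
step 3 [3y] swap r/1=833/28627: DF=(1 − 833/28627·(0.992500+0.953500))/(1+833/28627) = 9167/10000 ≈ 0.916700
step 4 [4y] bond c/1=1/20: DF=(42677/40000 − 1/20·(0.992500+0.953500+0.916700))/(1+1/20) = 4399/5000 ≈ 0.879800
step 5 [5y] bond c/1=3/50: DF=(286343/250000 − 3/50·(0.992500+0.953500+0.916700+0.879800))/(1+3/50) = 8687/10000 ≈ 0.868700
step 6 [6y] zero: DF = P = 8567/10000 ≈ 0.856700

1 1 397/400
2 2 1907/2000
3 3 9167/10000
4 4 4399/5000
5 5 8687/10000
6 6 8567/10000
DF(5y) is solved at step 5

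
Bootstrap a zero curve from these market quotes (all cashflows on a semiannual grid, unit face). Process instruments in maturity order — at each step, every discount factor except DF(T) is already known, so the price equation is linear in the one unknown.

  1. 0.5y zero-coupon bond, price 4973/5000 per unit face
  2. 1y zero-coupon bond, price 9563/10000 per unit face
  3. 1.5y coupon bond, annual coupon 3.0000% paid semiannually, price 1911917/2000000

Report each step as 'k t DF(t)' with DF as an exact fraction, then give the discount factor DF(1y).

step 1 [0.5y] zero: DF = P = 4973/5000 ≈ 0.994600
step 2 [1y] zero: DF = P = 9563/10000 ≈ 0.956300
step 3 [1.5y] bond c/2=3/200: DF=(1911917/2000000 − 3/200·(0.994600+0.956300))/(1+3/200) = 913/1000 ≈ 0.913000

1 1/2 4973/5000
2 1 9563/10000
3 3/2 913/1000
DF(1y) = 9563/10000 ≈ 0.956300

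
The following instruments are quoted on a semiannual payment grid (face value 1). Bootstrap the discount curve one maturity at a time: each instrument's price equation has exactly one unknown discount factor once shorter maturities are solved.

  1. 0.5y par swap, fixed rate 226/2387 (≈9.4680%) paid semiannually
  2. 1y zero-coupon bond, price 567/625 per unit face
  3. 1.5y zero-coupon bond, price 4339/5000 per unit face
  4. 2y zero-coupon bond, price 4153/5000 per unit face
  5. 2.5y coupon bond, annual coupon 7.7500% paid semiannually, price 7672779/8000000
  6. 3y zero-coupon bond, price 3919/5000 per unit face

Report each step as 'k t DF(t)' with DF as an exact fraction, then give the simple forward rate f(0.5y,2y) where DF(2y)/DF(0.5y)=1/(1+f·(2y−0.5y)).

1 1/2 2387/2500
2 1 567/625
3 3/2 4339/5000
4 2 4153/5000
5 5/2 1581/2000
6 3 3919/5000
f(0.5y,2y) = ((2387/2500)/(4153/5000) − 1)/(3/2) = 414/4153 ≈ 9.9687%

step 1 [0.5y] swap r/2=113/2387: DF=(1 − 113/2387·(0))/(1+113/2387) = 2387/2500 ≈ 0.954800
step 2 [1y] zero: DF = P = 567/625 ≈ 0.907200
step 3 [1.5y] zero: DF = P = 4339/5000 ≈ 0.867800
step 4 [2y] zero: DF = P = 4153/5000 ≈ 0.830600
step 5 [2.5y] bond c/2=31/800: DF=(7672779/8000000 − 31/800·(0.954800+0.907200+0.867800+0.830600))/(1+31/800) = 1581/2000 ≈ 0.790500
step 6 [3y] zero: DF = P = 3919/5000 ≈ 0.783800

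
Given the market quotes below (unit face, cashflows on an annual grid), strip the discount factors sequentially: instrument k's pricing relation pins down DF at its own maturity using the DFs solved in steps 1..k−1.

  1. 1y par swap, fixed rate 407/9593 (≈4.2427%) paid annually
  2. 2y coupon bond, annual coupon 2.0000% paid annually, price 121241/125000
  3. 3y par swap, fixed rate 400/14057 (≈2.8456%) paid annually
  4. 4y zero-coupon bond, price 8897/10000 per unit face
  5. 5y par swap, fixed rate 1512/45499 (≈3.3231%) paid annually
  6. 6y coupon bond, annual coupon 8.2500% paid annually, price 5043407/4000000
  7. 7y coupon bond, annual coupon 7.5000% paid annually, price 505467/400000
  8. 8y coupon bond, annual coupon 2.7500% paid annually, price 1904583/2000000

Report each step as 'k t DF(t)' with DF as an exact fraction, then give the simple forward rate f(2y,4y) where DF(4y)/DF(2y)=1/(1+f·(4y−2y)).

step 1 [1y] swap r/1=407/9593: DF=(1 − 407/9593·(0))/(1+407/9593) = 9593/10000 ≈ 0.959300
step 2 [2y] bond c/1=1/50: DF=(121241/125000 − 1/50·(0.959300))/(1+1/50) = 9321/10000 ≈ 0.932100
step 3 [3y] swap r/1=400/14057: DF=(1 − 400/14057·(0.959300+0.932100))/(1+400/14057) = 23/25 ≈ 0.920000
step 4 [4y] zero: DF = P = 8897/10000 ≈ 0.889700
step 5 [5y] swap r/1=1512/45499: DF=(1 − 1512/45499·(0.959300+0.932100+0.920000+0.889700))/(1+1512/45499) = 1061/1250 ≈ 0.848800
step 6 [6y] bond c/1=33/400: DF=(5043407/4000000 − 33/400·(0.959300+0.932100+0.920000+0.889700+0.848800))/(1+33/400) = 409/500 ≈ 0.818000
step 7 [7y] bond c/1=3/40: DF=(505467/400000 − 3/40·(0.959300+0.932100+0.920000+0.889700+0.848800+0.818000))/(1+3/40) = 801/1000 ≈ 0.801000
step 8 [8y] bond c/1=11/400: DF=(1904583/2000000 − 11/400·(0.959300+0.932100+0.920000+0.889700+0.848800+0.818000+0.801000))/(1+11/400) = 7617/10000 ≈ 0.761700

1 1 9593/10000
2 2 9321/10000
3 3 23/25
4 4 8897/10000
5 5 1061/1250
6 6 409/500
7 7 801/1000
8 8 7617/10000
f(2y,4y) = ((9321/10000)/(8897/10000) − 1)/(2) = 212/8897 ≈ 2.3828%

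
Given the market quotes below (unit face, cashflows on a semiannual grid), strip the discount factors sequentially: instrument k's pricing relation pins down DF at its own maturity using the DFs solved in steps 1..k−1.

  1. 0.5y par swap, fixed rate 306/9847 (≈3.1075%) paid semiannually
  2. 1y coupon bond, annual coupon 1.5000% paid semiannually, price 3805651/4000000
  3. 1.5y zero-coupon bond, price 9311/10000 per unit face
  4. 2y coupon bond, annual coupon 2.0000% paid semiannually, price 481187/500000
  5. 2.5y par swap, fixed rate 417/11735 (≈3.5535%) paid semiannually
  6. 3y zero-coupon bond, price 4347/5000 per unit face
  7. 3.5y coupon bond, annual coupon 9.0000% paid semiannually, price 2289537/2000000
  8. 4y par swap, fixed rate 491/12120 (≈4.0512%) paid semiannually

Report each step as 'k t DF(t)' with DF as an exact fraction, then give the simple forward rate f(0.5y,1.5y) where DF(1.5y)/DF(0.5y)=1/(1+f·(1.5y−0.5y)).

step 1 [0.5y] swap r/2=153/9847: DF=(1 − 153/9847·(0))/(1+153/9847) = 9847/10000 ≈ 0.984700
step 2 [1y] bond c/2=3/400: DF=(3805651/4000000 − 3/400·(0.984700))/(1+3/400) = 937/1000 ≈ 0.937000
step 3 [1.5y] zero: DF = P = 9311/10000 ≈ 0.931100
step 4 [2y] bond c/2=1/100: DF=(481187/500000 − 1/100·(0.984700+0.937000+0.931100))/(1+1/100) = 4623/5000 ≈ 0.924600
step 5 [2.5y] swap r/2=417/23470: DF=(1 − 417/23470·(0.984700+0.937000+0.931100+0.924600))/(1+417/23470) = 4583/5000 ≈ 0.916600
step 6 [3y] zero: DF = P = 4347/5000 ≈ 0.869400
step 7 [3.5y] bond c/2=9/200: DF=(2289537/2000000 − 9/200·(0.984700+0.937000+0.931100+0.924600+0.916600+0.869400))/(1+9/200) = 8559/10000 ≈ 0.855900
step 8 [4y] swap r/2=491/24240: DF=(1 − 491/24240·(0.984700+0.937000+0.931100+0.924600+0.916600+0.869400+0.855900))/(1+491/24240) = 8527/10000 ≈ 0.852700

1 1/2 9847/10000
2 1 937/1000
3 3/2 9311/10000
4 2 4623/5000
5 5/2 4583/5000
6 3 4347/5000
7 7/2 8559/10000
8 4 8527/10000
f(0.5y,1.5y) = ((9847/10000)/(9311/10000) − 1)/(1) = 536/9311 ≈ 5.7566%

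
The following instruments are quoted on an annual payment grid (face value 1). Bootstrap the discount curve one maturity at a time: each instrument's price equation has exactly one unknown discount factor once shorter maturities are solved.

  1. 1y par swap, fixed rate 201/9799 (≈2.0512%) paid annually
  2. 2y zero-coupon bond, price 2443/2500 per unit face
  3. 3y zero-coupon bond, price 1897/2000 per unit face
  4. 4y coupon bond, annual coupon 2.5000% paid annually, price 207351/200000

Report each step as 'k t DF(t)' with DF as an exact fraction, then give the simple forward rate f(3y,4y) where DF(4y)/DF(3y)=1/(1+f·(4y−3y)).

1 1 9799/10000
2 2 2443/2500
3 3 1897/2000
4 4 4703/5000
f(3y,4y) = ((1897/2000)/(4703/5000) − 1)/(1) = 79/9406 ≈ 0.8399%

step 1 [1y] swap r/1=201/9799: DF=(1 − 201/9799·(0))/(1+201/9799) = 9799/10000 ≈ 0.979900
step 2 [2y] zero: DF = P = 2443/2500 ≈ 0.977200
step 3 [3y] zero: DF = P = 1897/2000 ≈ 0.948500
step 4 [4y] bond c/1=1/40: DF=(207351/200000 − 1/40·(0.979900+0.977200+0.948500))/(1+1/40) = 4703/5000 ≈ 0.940600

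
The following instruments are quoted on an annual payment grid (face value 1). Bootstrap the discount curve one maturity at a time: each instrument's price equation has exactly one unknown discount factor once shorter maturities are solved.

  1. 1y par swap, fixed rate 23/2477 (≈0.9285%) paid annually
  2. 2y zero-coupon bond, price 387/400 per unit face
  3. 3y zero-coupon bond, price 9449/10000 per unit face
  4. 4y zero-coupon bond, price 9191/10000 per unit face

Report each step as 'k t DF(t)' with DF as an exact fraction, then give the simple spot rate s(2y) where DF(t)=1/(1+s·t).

1 1 2477/2500
2 2 387/400
3 3 9449/10000
4 4 9191/10000
s(2y) = (1/(387/400) − 1)/(2) = 13/774 ≈ 1.6796%

step 1 [1y] swap r/1=23/2477: DF=(1 − 23/2477·(0))/(1+23/2477) = 2477/2500 ≈ 0.990800
step 2 [2y] zero: DF = P = 387/400 ≈ 0.967500
step 3 [3y] zero: DF = P = 9449/10000 ≈ 0.944900
step 4 [4y] zero: DF = P = 9191/10000 ≈ 0.919100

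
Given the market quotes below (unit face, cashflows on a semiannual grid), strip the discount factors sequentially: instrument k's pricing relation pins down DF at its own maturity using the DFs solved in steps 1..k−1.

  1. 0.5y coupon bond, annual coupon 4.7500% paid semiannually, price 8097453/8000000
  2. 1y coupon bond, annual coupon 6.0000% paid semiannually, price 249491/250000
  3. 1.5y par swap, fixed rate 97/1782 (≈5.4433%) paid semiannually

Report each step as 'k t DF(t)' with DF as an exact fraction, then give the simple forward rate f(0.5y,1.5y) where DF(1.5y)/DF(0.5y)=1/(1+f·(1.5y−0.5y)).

step 1 [0.5y] bond c/2=19/800: DF=(8097453/8000000 − 19/800·(0))/(1+19/800) = 9887/10000 ≈ 0.988700
step 2 [1y] bond c/2=3/100: DF=(249491/250000 − 3/100·(0.988700))/(1+3/100) = 9401/10000 ≈ 0.940100
step 3 [1.5y] swap r/2=97/3564: DF=(1 − 97/3564·(0.988700+0.940100))/(1+97/3564) = 1153/1250 ≈ 0.922400

1 1/2 9887/10000
2 1 9401/10000
3 3/2 1153/1250
f(0.5y,1.5y) = ((9887/10000)/(1153/1250) − 1)/(1) = 663/9224 ≈ 7.1878%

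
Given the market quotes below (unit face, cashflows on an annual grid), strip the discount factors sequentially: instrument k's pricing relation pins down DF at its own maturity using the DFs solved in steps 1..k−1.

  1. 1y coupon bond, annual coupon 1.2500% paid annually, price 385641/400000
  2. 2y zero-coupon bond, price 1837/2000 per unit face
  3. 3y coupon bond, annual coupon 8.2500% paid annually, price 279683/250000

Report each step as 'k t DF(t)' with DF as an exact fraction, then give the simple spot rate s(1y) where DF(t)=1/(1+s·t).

step 1 [1y] bond c/1=1/80: DF=(385641/400000 − 1/80·(0))/(1+1/80) = 4761/5000 ≈ 0.952200
step 2 [2y] zero: DF = P = 1837/2000 ≈ 0.918500
step 3 [3y] bond c/1=33/400: DF=(279683/250000 − 33/400·(0.952200+0.918500))/(1+33/400) = 8909/10000 ≈ 0.890900

1 1 4761/5000
2 2 1837/2000
3 3 8909/10000
s(1y) = (1/(4761/5000) − 1)/(1) = 239/4761 ≈ 5.0200%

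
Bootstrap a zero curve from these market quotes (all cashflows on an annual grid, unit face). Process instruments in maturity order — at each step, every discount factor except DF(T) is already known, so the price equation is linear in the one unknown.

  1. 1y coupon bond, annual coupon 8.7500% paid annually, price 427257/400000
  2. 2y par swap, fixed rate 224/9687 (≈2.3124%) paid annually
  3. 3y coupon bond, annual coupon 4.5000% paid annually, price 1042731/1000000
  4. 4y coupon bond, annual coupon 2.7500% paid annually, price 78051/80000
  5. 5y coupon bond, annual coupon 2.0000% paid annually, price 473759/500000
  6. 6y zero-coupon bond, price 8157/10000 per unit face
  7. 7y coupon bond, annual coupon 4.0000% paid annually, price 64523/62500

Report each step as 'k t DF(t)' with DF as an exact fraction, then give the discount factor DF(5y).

step 1 [1y] bond c/1=7/80: DF=(427257/400000 − 7/80·(0))/(1+7/80) = 4911/5000 ≈ 0.982200
step 2 [2y] swap r/1=224/9687: DF=(1 − 224/9687·(0.982200))/(1+224/9687) = 597/625 ≈ 0.955200
step 3 [3y] bond c/1=9/200: DF=(1042731/1000000 − 9/200·(0.982200+0.955200))/(1+9/200) = 1143/1250 ≈ 0.914400
step 4 [4y] bond c/1=11/400: DF=(78051/80000 − 11/400·(0.982200+0.955200+0.914400))/(1+11/400) = 2183/2500 ≈ 0.873200
step 5 [5y] bond c/1=1/50: DF=(473759/500000 − 1/50·(0.982200+0.955200+0.914400+0.873200))/(1+1/50) = 8559/10000 ≈ 0.855900
step 6 [6y] zero: DF = P = 8157/10000 ≈ 0.815700
step 7 [7y] bond c/1=1/25: DF=(64523/62500 − 1/25·(0.982200+0.955200+0.914400+0.873200+0.855900+0.815700))/(1+1/25) = 7851/10000 ≈ 0.785100

1 1 4911/5000
2 2 597/625
3 3 1143/1250
4 4 2183/2500
5 5 8559/10000
6 6 8157/10000
7 7 7851/10000
DF(5y) = 8559/10000 ≈ 0.855900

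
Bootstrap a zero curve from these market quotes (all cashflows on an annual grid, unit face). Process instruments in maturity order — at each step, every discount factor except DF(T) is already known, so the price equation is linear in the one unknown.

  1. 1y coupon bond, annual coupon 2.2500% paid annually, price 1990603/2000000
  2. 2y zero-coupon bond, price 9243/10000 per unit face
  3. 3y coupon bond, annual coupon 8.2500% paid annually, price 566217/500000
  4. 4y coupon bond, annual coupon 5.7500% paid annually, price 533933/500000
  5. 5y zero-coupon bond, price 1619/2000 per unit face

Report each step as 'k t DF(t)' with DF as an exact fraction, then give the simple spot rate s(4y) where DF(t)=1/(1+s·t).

step 1 [1y] bond c/1=9/400: DF=(1990603/2000000 − 9/400·(0))/(1+9/400) = 4867/5000 ≈ 0.973400
step 2 [2y] zero: DF = P = 9243/10000 ≈ 0.924300
step 3 [3y] bond c/1=33/400: DF=(566217/500000 − 33/400·(0.973400+0.924300))/(1+33/400) = 1803/2000 ≈ 0.901500
step 4 [4y] bond c/1=23/400: DF=(533933/500000 − 23/400·(0.973400+0.924300+0.901500))/(1+23/400) = 536/625 ≈ 0.857600
step 5 [5y] zero: DF = P = 1619/2000 ≈ 0.809500

1 1 4867/5000
2 2 9243/10000
3 3 1803/2000
4 4 536/625
5 5 1619/2000
s(4y) = (1/(536/625) − 1)/(4) = 89/2144 ≈ 4.1511%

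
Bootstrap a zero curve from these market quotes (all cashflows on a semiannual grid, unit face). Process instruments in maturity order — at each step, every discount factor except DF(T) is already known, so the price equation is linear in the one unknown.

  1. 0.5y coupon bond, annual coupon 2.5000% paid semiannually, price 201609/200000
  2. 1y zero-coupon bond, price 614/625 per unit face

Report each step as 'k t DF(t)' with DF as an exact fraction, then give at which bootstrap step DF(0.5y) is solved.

1 1/2 2489/2500
2 1 614/625
DF(0.5y) is solved at step 1

step 1 [0.5y] bond c/2=1/80: DF=(201609/200000 − 1/80·(0))/(1+1/80) = 2489/2500 ≈ 0.995600
step 2 [1y] zero: DF = P = 614/625 ≈ 0.982400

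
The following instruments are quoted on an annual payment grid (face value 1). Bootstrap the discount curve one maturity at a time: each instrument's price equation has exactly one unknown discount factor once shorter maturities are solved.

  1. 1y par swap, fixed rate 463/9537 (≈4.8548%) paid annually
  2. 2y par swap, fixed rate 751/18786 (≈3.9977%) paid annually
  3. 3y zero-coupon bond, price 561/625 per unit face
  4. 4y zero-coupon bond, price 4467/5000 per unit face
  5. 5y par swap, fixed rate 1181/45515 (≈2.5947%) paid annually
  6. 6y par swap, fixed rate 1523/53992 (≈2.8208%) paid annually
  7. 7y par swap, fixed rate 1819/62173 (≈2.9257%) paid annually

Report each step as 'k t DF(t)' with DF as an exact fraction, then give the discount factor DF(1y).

step 1 [1y] swap r/1=463/9537: DF=(1 − 463/9537·(0))/(1+463/9537) = 9537/10000 ≈ 0.953700
step 2 [2y] swap r/1=751/18786: DF=(1 − 751/18786·(0.953700))/(1+751/18786) = 9249/10000 ≈ 0.924900
step 3 [3y] zero: DF = P = 561/625 ≈ 0.897600
step 4 [4y] zero: DF = P = 4467/5000 ≈ 0.893400
step 5 [5y] swap r/1=1181/45515: DF=(1 − 1181/45515·(0.953700+0.924900+0.897600+0.893400))/(1+1181/45515) = 8819/10000 ≈ 0.881900
step 6 [6y] swap r/1=1523/53992: DF=(1 − 1523/53992·(0.953700+0.924900+0.897600+0.893400+0.881900))/(1+1523/53992) = 8477/10000 ≈ 0.847700
step 7 [7y] swap r/1=1819/62173: DF=(1 − 1819/62173·(0.953700+0.924900+0.897600+0.893400+0.881900+0.847700))/(1+1819/62173) = 8181/10000 ≈ 0.818100

1 1 9537/10000
2 2 9249/10000
3 3 561/625
4 4 4467/5000
5 5 8819/10000
6 6 8477/10000
7 7 8181/10000
DF(1y) = 9537/10000 ≈ 0.953700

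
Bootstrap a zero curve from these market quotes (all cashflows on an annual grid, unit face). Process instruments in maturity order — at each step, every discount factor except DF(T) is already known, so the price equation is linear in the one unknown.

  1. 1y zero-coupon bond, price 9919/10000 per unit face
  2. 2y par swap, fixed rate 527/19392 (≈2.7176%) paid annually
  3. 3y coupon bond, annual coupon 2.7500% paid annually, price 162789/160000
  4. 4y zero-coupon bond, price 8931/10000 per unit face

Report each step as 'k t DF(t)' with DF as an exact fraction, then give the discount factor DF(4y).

step 1 [1y] zero: DF = P = 9919/10000 ≈ 0.991900
step 2 [2y] swap r/1=527/19392: DF=(1 − 527/19392·(0.991900))/(1+527/19392) = 9473/10000 ≈ 0.947300
step 3 [3y] bond c/1=11/400: DF=(162789/160000 − 11/400·(0.991900+0.947300))/(1+11/400) = 9383/10000 ≈ 0.938300
step 4 [4y] zero: DF = P = 8931/10000 ≈ 0.893100

1 1 9919/10000
2 2 9473/10000
3 3 9383/10000
4 4 8931/10000
DF(4y) = 8931/10000 ≈ 0.893100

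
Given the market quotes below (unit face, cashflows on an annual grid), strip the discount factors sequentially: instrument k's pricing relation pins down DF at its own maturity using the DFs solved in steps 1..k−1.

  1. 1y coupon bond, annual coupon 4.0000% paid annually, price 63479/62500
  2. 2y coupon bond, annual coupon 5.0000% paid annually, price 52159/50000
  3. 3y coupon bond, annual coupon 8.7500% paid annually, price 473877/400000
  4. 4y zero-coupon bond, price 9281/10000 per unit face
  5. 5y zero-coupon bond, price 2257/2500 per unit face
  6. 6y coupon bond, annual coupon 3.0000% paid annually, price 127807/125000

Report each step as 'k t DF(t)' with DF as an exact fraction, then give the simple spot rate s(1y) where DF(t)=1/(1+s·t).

1 1 4883/5000
2 2 947/1000
3 3 4673/5000
4 4 9281/10000
5 5 2257/2500
6 6 8561/10000
s(1y) = (1/(4883/5000) − 1)/(1) = 117/4883 ≈ 2.3961%

step 1 [1y] bond c/1=1/25: DF=(63479/62500 − 1/25·(0))/(1+1/25) = 4883/5000 ≈ 0.976600
step 2 [2y] bond c/1=1/20: DF=(52159/50000 − 1/20·(0.976600))/(1+1/20) = 947/1000 ≈ 0.947000
step 3 [3y] bond c/1=7/80: DF=(473877/400000 − 7/80·(0.976600+0.947000))/(1+7/80) = 4673/5000 ≈ 0.934600
step 4 [4y] zero: DF = P = 9281/10000 ≈ 0.928100
step 5 [5y] zero: DF = P = 2257/2500 ≈ 0.902800
step 6 [6y] bond c/1=3/100: DF=(127807/125000 − 3/100·(0.976600+0.947000+0.934600+0.928100+0.902800))/(1+3/100) = 8561/10000 ≈ 0.856100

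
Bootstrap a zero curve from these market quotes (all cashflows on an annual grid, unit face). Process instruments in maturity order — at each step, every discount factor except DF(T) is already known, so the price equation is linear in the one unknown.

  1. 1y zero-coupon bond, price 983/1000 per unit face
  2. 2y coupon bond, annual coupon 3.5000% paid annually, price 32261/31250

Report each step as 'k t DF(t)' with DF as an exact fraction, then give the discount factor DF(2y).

step 1 [1y] zero: DF = P = 983/1000 ≈ 0.983000
step 2 [2y] bond c/1=7/200: DF=(32261/31250 − 7/200·(0.983000))/(1+7/200) = 4821/5000 ≈ 0.964200

1 1 983/1000
2 2 4821/5000
DF(2y) = 4821/5000 ≈ 0.964200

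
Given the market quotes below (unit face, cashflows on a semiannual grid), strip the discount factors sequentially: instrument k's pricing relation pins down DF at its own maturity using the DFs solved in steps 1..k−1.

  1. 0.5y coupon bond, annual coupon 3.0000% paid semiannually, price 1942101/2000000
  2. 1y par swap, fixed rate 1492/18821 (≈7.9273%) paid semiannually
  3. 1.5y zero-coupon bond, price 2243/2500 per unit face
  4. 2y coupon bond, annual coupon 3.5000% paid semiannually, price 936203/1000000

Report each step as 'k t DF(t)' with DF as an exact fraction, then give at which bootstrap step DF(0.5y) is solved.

1 1/2 9567/10000
2 1 4627/5000
3 3/2 2243/2500
4 2 8723/10000
DF(0.5y) is solved at step 1

step 1 [0.5y] bond c/2=3/200: DF=(1942101/2000000 − 3/200·(0))/(1+3/200) = 9567/10000 ≈ 0.956700
step 2 [1y] swap r/2=746/18821: DF=(1 − 746/18821·(0.956700))/(1+746/18821) = 4627/5000 ≈ 0.925400
step 3 [1.5y] zero: DF = P = 2243/2500 ≈ 0.897200
step 4 [2y] bond c/2=7/400: DF=(936203/1000000 − 7/400·(0.956700+0.925400+0.897200))/(1+7/400) = 8723/10000 ≈ 0.872300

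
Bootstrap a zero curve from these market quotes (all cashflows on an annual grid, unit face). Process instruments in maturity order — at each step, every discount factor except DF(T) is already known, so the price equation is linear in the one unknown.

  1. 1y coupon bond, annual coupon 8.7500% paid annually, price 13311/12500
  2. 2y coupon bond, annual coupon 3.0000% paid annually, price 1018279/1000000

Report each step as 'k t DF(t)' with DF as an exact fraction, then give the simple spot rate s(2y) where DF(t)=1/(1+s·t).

1 1 612/625
2 2 9601/10000
s(2y) = (1/(9601/10000) − 1)/(2) = 399/19202 ≈ 2.0779%

step 1 [1y] bond c/1=7/80: DF=(13311/12500 − 7/80·(0))/(1+7/80) = 612/625 ≈ 0.979200
step 2 [2y] bond c/1=3/100: DF=(1018279/1000000 − 3/100·(0.979200))/(1+3/100) = 9601/10000 ≈ 0.960100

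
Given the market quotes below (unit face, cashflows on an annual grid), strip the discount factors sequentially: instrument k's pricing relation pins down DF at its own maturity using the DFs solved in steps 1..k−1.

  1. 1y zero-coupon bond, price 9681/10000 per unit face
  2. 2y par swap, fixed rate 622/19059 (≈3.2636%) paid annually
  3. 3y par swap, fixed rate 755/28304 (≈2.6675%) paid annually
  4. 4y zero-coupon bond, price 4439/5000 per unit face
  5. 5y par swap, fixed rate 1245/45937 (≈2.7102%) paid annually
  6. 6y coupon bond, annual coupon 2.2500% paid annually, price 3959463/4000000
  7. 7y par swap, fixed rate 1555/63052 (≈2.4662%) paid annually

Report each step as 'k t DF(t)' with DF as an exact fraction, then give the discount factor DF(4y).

1 1 9681/10000
2 2 4689/5000
3 3 1849/2000
4 4 4439/5000
5 5 1751/2000
6 6 867/1000
7 7 1689/2000
DF(4y) = 4439/5000 ≈ 0.887800

step 1 [1y] zero: DF = P = 9681/10000 ≈ 0.968100
step 2 [2y] swap r/1=622/19059: DF=(1 − 622/19059·(0.968100))/(1+622/19059) = 4689/5000 ≈ 0.937800
step 3 [3y] swap r/1=755/28304: DF=(1 − 755/28304·(0.968100+0.937800))/(1+755/28304) = 1849/2000 ≈ 0.924500
step 4 [4y] zero: DF = P = 4439/5000 ≈ 0.887800
step 5 [5y] swap r/1=1245/45937: DF=(1 − 1245/45937·(0.968100+0.937800+0.924500+0.887800))/(1+1245/45937) = 1751/2000 ≈ 0.875500
step 6 [6y] bond c/1=9/400: DF=(3959463/4000000 − 9/400·(0.968100+0.937800+0.924500+0.887800+0.875500))/(1+9/400) = 867/1000 ≈ 0.867000
step 7 [7y] swap r/1=1555/63052: DF=(1 − 1555/63052·(0.968100+0.937800+0.924500+0.887800+0.875500+0.867000))/(1+1555/63052) = 1689/2000 ≈ 0.844500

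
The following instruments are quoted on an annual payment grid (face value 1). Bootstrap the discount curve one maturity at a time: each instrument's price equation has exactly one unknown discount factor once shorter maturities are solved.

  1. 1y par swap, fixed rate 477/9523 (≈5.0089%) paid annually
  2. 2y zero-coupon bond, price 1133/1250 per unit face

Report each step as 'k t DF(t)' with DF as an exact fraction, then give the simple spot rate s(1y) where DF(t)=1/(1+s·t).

1 1 9523/10000
2 2 1133/1250
s(1y) = (1/(9523/10000) − 1)/(1) = 477/9523 ≈ 5.0089%

step 1 [1y] swap r/1=477/9523: DF=(1 − 477/9523·(0))/(1+477/9523) = 9523/10000 ≈ 0.952300
step 2 [2y] zero: DF = P = 1133/1250 ≈ 0.906400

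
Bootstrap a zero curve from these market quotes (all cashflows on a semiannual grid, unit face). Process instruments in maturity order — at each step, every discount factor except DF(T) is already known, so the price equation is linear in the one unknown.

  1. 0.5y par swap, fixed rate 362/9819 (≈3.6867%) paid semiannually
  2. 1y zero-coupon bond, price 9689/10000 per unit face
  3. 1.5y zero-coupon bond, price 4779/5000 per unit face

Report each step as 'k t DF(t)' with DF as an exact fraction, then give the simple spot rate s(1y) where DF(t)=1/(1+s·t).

1 1/2 9819/10000
2 1 9689/10000
3 3/2 4779/5000
s(1y) = (1/(9689/10000) − 1)/(1) = 311/9689 ≈ 3.2098%

step 1 [0.5y] swap r/2=181/9819: DF=(1 − 181/9819·(0))/(1+181/9819) = 9819/10000 ≈ 0.981900
step 2 [1y] zero: DF = P = 9689/10000 ≈ 0.968900
step 3 [1.5y] zero: DF = P = 4779/5000 ≈ 0.955800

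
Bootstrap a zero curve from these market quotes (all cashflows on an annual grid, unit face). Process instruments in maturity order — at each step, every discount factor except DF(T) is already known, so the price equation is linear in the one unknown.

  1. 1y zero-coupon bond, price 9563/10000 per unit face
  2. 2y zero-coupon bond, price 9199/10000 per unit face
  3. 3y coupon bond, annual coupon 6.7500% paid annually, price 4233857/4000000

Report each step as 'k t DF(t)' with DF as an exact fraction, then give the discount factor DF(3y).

1 1 9563/10000
2 2 9199/10000
3 3 8729/10000
DF(3y) = 8729/10000 ≈ 0.872900

step 1 [1y] zero: DF = P = 9563/10000 ≈ 0.956300
step 2 [2y] zero: DF = P = 9199/10000 ≈ 0.919900
step 3 [3y] bond c/1=27/400: DF=(4233857/4000000 − 27/400·(0.956300+0.919900))/(1+27/400) = 8729/10000 ≈ 0.872900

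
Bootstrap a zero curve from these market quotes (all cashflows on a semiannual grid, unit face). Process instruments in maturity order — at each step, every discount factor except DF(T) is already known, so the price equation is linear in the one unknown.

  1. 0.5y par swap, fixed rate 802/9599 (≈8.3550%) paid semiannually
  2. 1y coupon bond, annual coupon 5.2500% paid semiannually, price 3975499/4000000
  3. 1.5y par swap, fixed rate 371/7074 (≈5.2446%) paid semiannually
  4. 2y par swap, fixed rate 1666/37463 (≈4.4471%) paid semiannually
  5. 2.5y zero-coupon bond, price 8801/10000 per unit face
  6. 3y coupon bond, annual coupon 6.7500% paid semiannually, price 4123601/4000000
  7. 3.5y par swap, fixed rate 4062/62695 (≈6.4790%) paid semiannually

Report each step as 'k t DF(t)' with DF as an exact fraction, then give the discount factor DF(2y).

1 1/2 9599/10000
2 1 9439/10000
3 3/2 4629/5000
4 2 9167/10000
5 5/2 8801/10000
6 3 4231/5000
7 7/2 7969/10000
DF(2y) = 9167/10000 ≈ 0.916700

step 1 [0.5y] swap r/2=401/9599: DF=(1 − 401/9599·(0))/(1+401/9599) = 9599/10000 ≈ 0.959900
step 2 [1y] bond c/2=21/800: DF=(3975499/4000000 − 21/800·(0.959900))/(1+21/800) = 9439/10000 ≈ 0.943900
step 3 [1.5y] swap r/2=371/14148: DF=(1 − 371/14148·(0.959900+0.943900))/(1+371/14148) = 4629/5000 ≈ 0.925800
step 4 [2y] swap r/2=833/37463: DF=(1 − 833/37463·(0.959900+0.943900+0.925800))/(1+833/37463) = 9167/10000 ≈ 0.916700
step 5 [2.5y] zero: DF = P = 8801/10000 ≈ 0.880100
step 6 [3y] bond c/2=27/800: DF=(4123601/4000000 − 27/800·(0.959900+0.943900+0.925800+0.916700+0.880100))/(1+27/800) = 4231/5000 ≈ 0.846200
step 7 [3.5y] swap r/2=2031/62695: DF=(1 − 2031/62695·(0.959900+0.943900+0.925800+0.916700+0.880100+0.846200))/(1+2031/62695) = 7969/10000 ≈ 0.796900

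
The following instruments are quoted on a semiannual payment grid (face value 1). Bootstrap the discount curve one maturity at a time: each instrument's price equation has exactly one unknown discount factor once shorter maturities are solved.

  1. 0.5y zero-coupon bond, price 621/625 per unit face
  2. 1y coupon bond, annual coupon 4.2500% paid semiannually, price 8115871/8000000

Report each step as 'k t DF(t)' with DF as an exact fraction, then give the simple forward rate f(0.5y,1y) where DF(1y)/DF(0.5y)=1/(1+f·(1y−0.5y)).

1 1/2 621/625
2 1 9727/10000
f(0.5y,1y) = ((621/625)/(9727/10000) − 1)/(1/2) = 418/9727 ≈ 4.2973%

step 1 [0.5y] zero: DF = P = 621/625 ≈ 0.993600
step 2 [1y] bond c/2=17/800: DF=(8115871/8000000 − 17/800·(0.993600))/(1+17/800) = 9727/10000 ≈ 0.972700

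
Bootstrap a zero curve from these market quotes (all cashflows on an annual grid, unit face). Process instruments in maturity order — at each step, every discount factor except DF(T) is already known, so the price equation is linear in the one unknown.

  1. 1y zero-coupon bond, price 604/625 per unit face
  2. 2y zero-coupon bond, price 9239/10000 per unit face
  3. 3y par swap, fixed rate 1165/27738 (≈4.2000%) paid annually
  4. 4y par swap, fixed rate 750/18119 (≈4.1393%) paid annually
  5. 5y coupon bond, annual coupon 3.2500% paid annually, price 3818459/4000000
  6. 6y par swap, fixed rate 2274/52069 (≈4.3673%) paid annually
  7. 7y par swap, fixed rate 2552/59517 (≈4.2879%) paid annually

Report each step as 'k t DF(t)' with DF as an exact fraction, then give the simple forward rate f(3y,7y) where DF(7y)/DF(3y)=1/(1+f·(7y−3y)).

1 1 604/625
2 2 9239/10000
3 3 1767/2000
4 4 17/20
5 5 1621/2000
6 6 3863/5000
7 7 931/1250
f(3y,7y) = ((1767/2000)/(931/1250) − 1)/(4) = 73/1568 ≈ 4.6556%

step 1 [1y] zero: DF = P = 604/625 ≈ 0.966400
step 2 [2y] zero: DF = P = 9239/10000 ≈ 0.923900
step 3 [3y] swap r/1=1165/27738: DF=(1 − 1165/27738·(0.966400+0.923900))/(1+1165/27738) = 1767/2000 ≈ 0.883500
step 4 [4y] swap r/1=750/18119: DF=(1 − 750/18119·(0.966400+0.923900+0.883500))/(1+750/18119) = 17/20 ≈ 0.850000
step 5 [5y] bond c/1=13/400: DF=(3818459/4000000 − 13/400·(0.966400+0.923900+0.883500+0.850000))/(1+13/400) = 1621/2000 ≈ 0.810500
step 6 [6y] swap r/1=2274/52069: DF=(1 − 2274/52069·(0.966400+0.923900+0.883500+0.850000+0.810500))/(1+2274/52069) = 3863/5000 ≈ 0.772600
step 7 [7y] swap r/1=2552/59517: DF=(1 − 2552/59517·(0.966400+0.923900+0.883500+0.850000+0.810500+0.772600))/(1+2552/59517) = 931/1250 ≈ 0.744800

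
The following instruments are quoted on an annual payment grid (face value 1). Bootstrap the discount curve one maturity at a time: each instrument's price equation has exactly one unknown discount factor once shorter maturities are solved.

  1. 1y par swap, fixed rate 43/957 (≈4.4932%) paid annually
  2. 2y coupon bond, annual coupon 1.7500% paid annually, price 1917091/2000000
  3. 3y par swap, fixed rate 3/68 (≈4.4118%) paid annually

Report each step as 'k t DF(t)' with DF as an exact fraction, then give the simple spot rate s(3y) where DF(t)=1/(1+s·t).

step 1 [1y] swap r/1=43/957: DF=(1 − 43/957·(0))/(1+43/957) = 957/1000 ≈ 0.957000
step 2 [2y] bond c/1=7/400: DF=(1917091/2000000 − 7/400·(0.957000))/(1+7/400) = 1157/1250 ≈ 0.925600
step 3 [3y] swap r/1=3/68: DF=(1 − 3/68·(0.957000+0.925600))/(1+3/68) = 4391/5000 ≈ 0.878200

1 1 957/1000
2 2 1157/1250
3 3 4391/5000
s(3y) = (1/(4391/5000) − 1)/(3) = 203/4391 ≈ 4.6231%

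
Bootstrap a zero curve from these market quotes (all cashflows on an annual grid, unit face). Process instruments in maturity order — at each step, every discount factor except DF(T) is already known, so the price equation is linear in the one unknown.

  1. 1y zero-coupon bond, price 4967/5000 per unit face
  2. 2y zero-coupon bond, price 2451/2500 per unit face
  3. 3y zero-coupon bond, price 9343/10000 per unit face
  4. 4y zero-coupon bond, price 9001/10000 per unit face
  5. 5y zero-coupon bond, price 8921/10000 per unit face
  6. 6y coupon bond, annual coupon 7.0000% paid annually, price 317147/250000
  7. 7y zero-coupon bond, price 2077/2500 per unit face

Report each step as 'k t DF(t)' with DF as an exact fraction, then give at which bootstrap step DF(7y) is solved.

1 1 4967/5000
2 2 2451/2500
3 3 9343/10000
4 4 9001/10000
5 5 8921/10000
6 6 8781/10000
7 7 2077/2500
DF(7y) is solved at step 7

step 1 [1y] zero: DF = P = 4967/5000 ≈ 0.993400
step 2 [2y] zero: DF = P = 2451/2500 ≈ 0.980400
step 3 [3y] zero: DF = P = 9343/10000 ≈ 0.934300
step 4 [4y] zero: DF = P = 9001/10000 ≈ 0.900100
step 5 [5y] zero: DF = P = 8921/10000 ≈ 0.892100
step 6 [6y] bond c/1=7/100: DF=(317147/250000 − 7/100·(0.993400+0.980400+0.934300+0.900100+0.892100))/(1+7/100) = 8781/10000 ≈ 0.878100
step 7 [7y] zero: DF = P = 2077/2500 ≈ 0.830800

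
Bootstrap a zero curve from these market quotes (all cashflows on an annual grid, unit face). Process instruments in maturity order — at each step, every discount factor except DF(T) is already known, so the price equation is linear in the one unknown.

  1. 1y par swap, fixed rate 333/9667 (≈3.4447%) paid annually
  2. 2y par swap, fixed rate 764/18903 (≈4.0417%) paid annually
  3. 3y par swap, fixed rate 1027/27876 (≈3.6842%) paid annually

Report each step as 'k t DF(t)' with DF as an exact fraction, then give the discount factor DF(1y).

1 1 9667/10000
2 2 2309/2500
3 3 8973/10000
DF(1y) = 9667/10000 ≈ 0.966700

step 1 [1y] swap r/1=333/9667: DF=(1 − 333/9667·(0))/(1+333/9667) = 9667/10000 ≈ 0.966700
step 2 [2y] swap r/1=764/18903: DF=(1 − 764/18903·(0.966700))/(1+764/18903) = 2309/2500 ≈ 0.923600
step 3 [3y] swap r/1=1027/27876: DF=(1 − 1027/27876·(0.966700+0.923600))/(1+1027/27876) = 8973/10000 ≈ 0.897300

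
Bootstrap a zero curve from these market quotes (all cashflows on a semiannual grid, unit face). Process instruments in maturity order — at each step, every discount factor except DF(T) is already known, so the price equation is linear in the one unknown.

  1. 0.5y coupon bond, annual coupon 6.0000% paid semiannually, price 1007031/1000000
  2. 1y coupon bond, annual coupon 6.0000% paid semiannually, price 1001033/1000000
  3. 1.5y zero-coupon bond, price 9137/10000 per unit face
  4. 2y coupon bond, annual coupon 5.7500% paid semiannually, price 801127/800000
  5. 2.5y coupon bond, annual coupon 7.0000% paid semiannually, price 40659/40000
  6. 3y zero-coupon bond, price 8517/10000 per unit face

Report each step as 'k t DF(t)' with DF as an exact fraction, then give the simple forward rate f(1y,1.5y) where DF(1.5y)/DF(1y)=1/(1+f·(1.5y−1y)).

1 1/2 9777/10000
2 1 4717/5000
3 3/2 9137/10000
4 2 4471/5000
5 5/2 107/125
6 3 8517/10000
f(1y,1.5y) = ((4717/5000)/(9137/10000) − 1)/(1/2) = 594/9137 ≈ 6.5010%

step 1 [0.5y] bond c/2=3/100: DF=(1007031/1000000 − 3/100·(0))/(1+3/100) = 9777/10000 ≈ 0.977700
step 2 [1y] bond c/2=3/100: DF=(1001033/1000000 − 3/100·(0.977700))/(1+3/100) = 4717/5000 ≈ 0.943400
step 3 [1.5y] zero: DF = P = 9137/10000 ≈ 0.913700
step 4 [2y] bond c/2=23/800: DF=(801127/800000 − 23/800·(0.977700+0.943400+0.913700))/(1+23/800) = 4471/5000 ≈ 0.894200
step 5 [2.5y] bond c/2=7/200: DF=(40659/40000 − 7/200·(0.977700+0.943400+0.913700+0.894200))/(1+7/200) = 107/125 ≈ 0.856000
step 6 [3y] zero: DF = P = 8517/10000 ≈ 0.851700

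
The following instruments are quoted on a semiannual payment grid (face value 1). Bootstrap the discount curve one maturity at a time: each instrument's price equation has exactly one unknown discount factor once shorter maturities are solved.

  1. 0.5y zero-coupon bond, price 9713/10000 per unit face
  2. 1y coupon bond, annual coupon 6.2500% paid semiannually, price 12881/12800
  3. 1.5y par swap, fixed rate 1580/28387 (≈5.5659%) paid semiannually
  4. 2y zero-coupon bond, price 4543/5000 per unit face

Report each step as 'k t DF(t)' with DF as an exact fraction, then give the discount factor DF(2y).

step 1 [0.5y] zero: DF = P = 9713/10000 ≈ 0.971300
step 2 [1y] bond c/2=1/32: DF=(12881/12800 − 1/32·(0.971300))/(1+1/32) = 1183/1250 ≈ 0.946400
step 3 [1.5y] swap r/2=790/28387: DF=(1 − 790/28387·(0.971300+0.946400))/(1+790/28387) = 921/1000 ≈ 0.921000
step 4 [2y] zero: DF = P = 4543/5000 ≈ 0.908600

1 1/2 9713/10000
2 1 1183/1250
3 3/2 921/1000
4 2 4543/5000
DF(2y) = 4543/5000 ≈ 0.908600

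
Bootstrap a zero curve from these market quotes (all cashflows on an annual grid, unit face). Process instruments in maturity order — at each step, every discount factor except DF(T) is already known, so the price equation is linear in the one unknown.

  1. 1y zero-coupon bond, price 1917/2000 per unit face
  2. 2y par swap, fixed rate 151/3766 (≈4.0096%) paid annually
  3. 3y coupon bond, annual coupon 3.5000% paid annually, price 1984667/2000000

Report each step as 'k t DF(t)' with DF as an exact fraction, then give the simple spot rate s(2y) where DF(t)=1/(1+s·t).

1 1 1917/2000
2 2 1849/2000
3 3 8951/10000
s(2y) = (1/(1849/2000) − 1)/(2) = 151/3698 ≈ 4.0833%

step 1 [1y] zero: DF = P = 1917/2000 ≈ 0.958500
step 2 [2y] swap r/1=151/3766: DF=(1 − 151/3766·(0.958500))/(1+151/3766) = 1849/2000 ≈ 0.924500
step 3 [3y] bond c/1=7/200: DF=(1984667/2000000 − 7/200·(0.958500+0.924500))/(1+7/200) = 8951/10000 ≈ 0.895100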